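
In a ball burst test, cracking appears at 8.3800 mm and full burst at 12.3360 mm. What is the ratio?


Formula: Ratio = crack / burst
Substituting: Ratio = 8.3800 / 12.3360
Result: 0.6793


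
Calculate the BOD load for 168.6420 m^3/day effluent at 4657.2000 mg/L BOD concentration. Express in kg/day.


Formula: BOD_load = volume * conc / 1000
Substituting: BOD_load = 168.6420 * 4657.2000 / 1000
Result: 785.3995 kg/day


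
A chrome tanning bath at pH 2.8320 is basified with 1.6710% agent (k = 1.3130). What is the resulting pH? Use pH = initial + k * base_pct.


Formula: pH_final = pH_initial + k * base_pct
Substituting: pH_final = 2.8320 + 1.3130 * 1.6710
Result: 5.0260


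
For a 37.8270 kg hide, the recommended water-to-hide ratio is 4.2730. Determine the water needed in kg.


Formula: Water = hide_weight * ratio
Substituting: Water = 37.8270 * 4.2730
Result: 161.6348 kg


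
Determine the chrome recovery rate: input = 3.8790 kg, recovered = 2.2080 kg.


Formula: Recovery = recovered / input * 100
Substituting: Recovery = 2.2080 / 3.8790 * 100
Result: 56.9219 %


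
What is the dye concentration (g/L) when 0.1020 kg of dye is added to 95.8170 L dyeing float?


Formula: Conc = dye_mass(kg) / volume(L) * 1000
Substituting: Conc = 0.1020 / 95.8170 * 1000
Result: 1.0645 g/L


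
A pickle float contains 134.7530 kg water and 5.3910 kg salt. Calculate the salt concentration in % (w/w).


Formula: Conc = salt / (water + salt) * 100
Substituting: Conc = 5.3910 / (134.7530 + 5.3910) * 100
Result: 3.8468 %


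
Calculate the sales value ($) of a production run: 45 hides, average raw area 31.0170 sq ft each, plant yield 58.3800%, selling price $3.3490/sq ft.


Raw_total = N * avg_area = 45 * 31.0170 = 1395.7650 sq ft
Finished = Raw_total * yield / 100 = 1395.7650 * 58.3800 / 100 = 814.8476 sq ft
Value = Finished * price = 814.8476 * 3.3490 = 2728.9246 $


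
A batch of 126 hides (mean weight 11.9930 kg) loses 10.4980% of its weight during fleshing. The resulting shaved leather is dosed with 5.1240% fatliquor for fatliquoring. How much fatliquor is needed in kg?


Total_raw = N * avg_wt = 126 * 11.9930 = 1511.1180 kg
Substrate = Total_raw * (1 - loss/100) = 1511.1180 * (1 - 10.4980/100) = 1352.4808 kg
Fat = Substrate * pct / 100 = 1352.4808 * 5.1240 / 100 = 69.3011 kg


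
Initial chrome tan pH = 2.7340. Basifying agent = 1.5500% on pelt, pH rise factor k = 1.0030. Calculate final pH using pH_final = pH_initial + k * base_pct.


Formula: pH_final = pH_initial + k * base_pct
Substituting: pH_final = 2.7340 + 1.0030 * 1.5500
Result: 4.2886


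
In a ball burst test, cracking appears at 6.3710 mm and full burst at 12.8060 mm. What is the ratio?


Formula: Ratio = crack / burst
Substituting: Ratio = 6.3710 / 12.8060
Result: 0.4975


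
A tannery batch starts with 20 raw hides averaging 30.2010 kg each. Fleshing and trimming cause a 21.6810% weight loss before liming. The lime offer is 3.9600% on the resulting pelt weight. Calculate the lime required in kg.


Total_raw = N * avg_wt = 20 * 30.2010 = 604.0200 kg
Substrate = Total_raw * (1 - loss/100) = 604.0200 * (1 - 21.6810/100) = 473.0624 kg
Lime = Substrate * pct / 100 = 473.0624 * 3.9600 / 100 = 18.7333 kg


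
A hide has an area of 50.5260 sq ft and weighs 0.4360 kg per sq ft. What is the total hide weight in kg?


Formula: Weight = area * weight_per_sqft
Substituting: Weight = 50.5260 * 0.4360
Result: 22.0293 kg


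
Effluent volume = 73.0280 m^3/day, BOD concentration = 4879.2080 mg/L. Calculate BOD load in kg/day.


Formula: BOD_load = volume * conc / 1000
Substituting: BOD_load = 73.0280 * 4879.2080 / 1000
Result: 356.3188 kg/day


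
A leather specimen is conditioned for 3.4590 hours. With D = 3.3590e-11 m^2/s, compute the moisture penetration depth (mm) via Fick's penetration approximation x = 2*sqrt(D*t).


t = 3.4590 hr * 3600 = 12452.4000 s
D * t = 3.3590e-11 * 12452.4000 = 4.1828e-07
x = 2 * sqrt(D*t) = 2 * sqrt(4.1828e-07) = 0.00129349 m = 1.2935 mm


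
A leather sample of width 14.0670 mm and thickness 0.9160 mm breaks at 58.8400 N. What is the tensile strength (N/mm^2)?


Formula: TS = force / (width * thickness)
Substituting: TS = 58.8400 / (14.0670 * 0.9160)
Result: 4.5664 N/mm^2


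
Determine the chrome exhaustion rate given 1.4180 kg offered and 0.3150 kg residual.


Formula: Uptake = (offered - residual) / offered * 100
Substituting: Uptake = (1.4180 - 0.3150) / 1.4180 * 100
Result: 77.7856 %


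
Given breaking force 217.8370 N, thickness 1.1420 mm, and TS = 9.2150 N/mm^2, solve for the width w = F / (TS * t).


Formula: w = F / (TS * t)
Substituting: w = 217.8370 / (9.2150 * 1.1420)
Result: 20.7000 mm


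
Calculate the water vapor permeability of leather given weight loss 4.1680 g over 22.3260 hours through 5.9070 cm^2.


Formula: WVP = loss / (area * time)
Substituting: WVP = 4.1680 / (5.9070 * 22.3260)
Result: 0.0316046 g/(cm^2*hr)


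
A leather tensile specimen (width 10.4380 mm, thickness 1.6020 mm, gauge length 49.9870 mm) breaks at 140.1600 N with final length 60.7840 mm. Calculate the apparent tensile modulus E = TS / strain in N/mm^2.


TS = F / (w * t) = 140.1600 / (10.4380 * 1.6020) = 8.3819 N/mm^2
strain = (Lf - L0) / L0 = (60.7840 - 49.9870) / 49.9870 = 0.2160
E = TS / strain = 8.3819 / 0.2160 = 38.8059 N/mm^2


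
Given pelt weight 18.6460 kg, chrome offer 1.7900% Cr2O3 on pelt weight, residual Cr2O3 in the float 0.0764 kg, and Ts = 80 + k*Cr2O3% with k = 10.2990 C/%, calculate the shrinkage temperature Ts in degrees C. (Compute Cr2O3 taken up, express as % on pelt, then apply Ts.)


Offered = pelt * offer_pct / 100 = 18.6460 * 1.7900 / 100 = 0.3338 kg
Uptake = offered - residual = 0.3338 - 0.0764 = 0.2574 kg
Cr2O3% on pelt = uptake / pelt * 100 = 0.2574 / 18.6460 * 100 = 1.3803 %
Ts = 80 + k * Cr2O3% = 80 + 10.2990 * 1.3803 = 94.2153 C


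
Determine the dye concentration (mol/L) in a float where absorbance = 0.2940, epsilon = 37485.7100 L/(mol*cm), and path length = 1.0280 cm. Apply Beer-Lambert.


Formula: c = A / (epsilon * l)
Substituting: c = 0.2940 / (37485.7100 * 1.0280)
Result: 7.6294e-06 mol/L


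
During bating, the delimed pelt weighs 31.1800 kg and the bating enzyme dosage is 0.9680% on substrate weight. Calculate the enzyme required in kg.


Formula: Enzyme = substrate * pct / 100
Substituting: Enzyme = 31.1800 * 0.9680 / 100
Result: 0.3018 kg


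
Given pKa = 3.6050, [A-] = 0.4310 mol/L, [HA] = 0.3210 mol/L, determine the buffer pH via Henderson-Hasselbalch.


ratio = [A-] / [HA] = 0.4310 / 0.3210 = 1.3427
log10(ratio) = 0.1280
pH = pKa + log10(ratio) = 3.6050 + 0.1280 = 3.7330


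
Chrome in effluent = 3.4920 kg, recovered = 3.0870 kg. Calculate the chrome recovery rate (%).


Formula: Recovery = recovered / input * 100
Substituting: Recovery = 3.0870 / 3.4920 * 100
Result: 88.4021 %


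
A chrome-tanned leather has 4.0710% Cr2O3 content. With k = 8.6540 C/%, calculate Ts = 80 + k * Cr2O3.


Formula: Ts = 80 + k * Cr2O3
Substituting: Ts = 80 + 8.6540 * 4.0710
Result: 115.2304 C


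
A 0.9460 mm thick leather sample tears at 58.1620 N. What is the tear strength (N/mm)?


Formula: Tear strength = force / thickness
Substituting: Tear strength = 58.1620 / 0.9460
Result: 61.4820 N/mm


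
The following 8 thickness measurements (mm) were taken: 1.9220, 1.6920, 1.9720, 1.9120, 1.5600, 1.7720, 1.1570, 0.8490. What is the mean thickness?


Formula: Average = sum / n
Substituting: Average = 12.8360 / 8
Result: 1.6045 mm


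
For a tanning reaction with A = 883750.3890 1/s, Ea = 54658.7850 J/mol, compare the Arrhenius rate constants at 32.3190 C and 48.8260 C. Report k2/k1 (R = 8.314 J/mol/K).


T1 = 32.3190 + 273.15 = 305.4690 K; T2 = 48.8260 + 273.15 = 321.9760 K
k1 = A * exp(-Ea/(R*T1)) = 883750.3890 * exp(-54658.7850/(8.314*305.4690)) = 3.9759e-04 1/s
k2 = A * exp(-Ea/(R*T2)) = 883750.3890 * exp(-54658.7850/(8.314*321.9760)) = 0.00119849 1/s
k2/k1 = 0.00119849 / 3.9759e-04 = 3.0144


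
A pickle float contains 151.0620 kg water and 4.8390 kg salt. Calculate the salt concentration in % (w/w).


Formula: Conc = salt / (water + salt) * 100
Substituting: Conc = 4.8390 / (151.0620 + 4.8390) * 100
Result: 3.1039 %


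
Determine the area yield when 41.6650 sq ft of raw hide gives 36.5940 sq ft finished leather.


Formula: Yield = finished / raw * 100
Substituting: Yield = 36.5940 / 41.6650 * 100
Result: 87.8291 %


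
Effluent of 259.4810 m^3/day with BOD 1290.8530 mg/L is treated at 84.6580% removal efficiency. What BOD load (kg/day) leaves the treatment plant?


Load_in = volume * conc / 1000 = 259.4810 * 1290.8530 / 1000 = 334.9518 kg/day
Removed = Load_in * eff / 100 = 334.9518 * 84.6580 / 100 = 283.5635 kg/day
Load_out = Load_in - Removed = 334.9518 - 283.5635 = 51.3883 kg/day


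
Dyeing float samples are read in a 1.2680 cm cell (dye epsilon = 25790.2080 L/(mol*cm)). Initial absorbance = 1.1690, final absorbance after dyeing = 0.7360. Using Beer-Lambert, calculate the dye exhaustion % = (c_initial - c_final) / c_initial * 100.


c_initial = A_i / (epsilon * l) = 1.1690 / (25790.2080 * 1.2680) = 3.5747e-05 mol/L
c_final = A_f / (epsilon * l) = 0.7360 / (25790.2080 * 1.2680) = 2.2506e-05 mol/L
Exhaustion = (c_initial - c_final) / c_initial * 100 = (3.5747e-05 - 2.2506e-05) / 3.5747e-05 * 100 = 37.0402 %


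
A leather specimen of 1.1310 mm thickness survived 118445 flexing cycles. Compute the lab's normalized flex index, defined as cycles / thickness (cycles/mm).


Formula: Index = cycles / thickness
Substituting: Index = 118445 / 1.1310
Result: 104725.9063 cycles/mm


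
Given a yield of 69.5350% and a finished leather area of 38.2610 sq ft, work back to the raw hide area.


Formula: raw = finished * 100 / yield
Substituting: raw = 38.2610 * 100 / 69.5350
Result: 55.0241 sq ft


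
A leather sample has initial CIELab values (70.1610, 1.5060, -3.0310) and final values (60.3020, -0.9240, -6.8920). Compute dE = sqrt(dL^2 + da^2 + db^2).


dL = -9.8590, da = -2.4300, db = -3.8610
dE = sqrt((-9.8590)^2 + (-2.4300)^2 + (-3.8610)^2) = 10.8633


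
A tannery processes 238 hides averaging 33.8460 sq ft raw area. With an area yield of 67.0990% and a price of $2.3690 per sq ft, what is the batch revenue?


Raw_total = N * avg_area = 238 * 33.8460 = 8055.3480 sq ft
Finished = Raw_total * yield / 100 = 8055.3480 * 67.0990 / 100 = 5405.0580 sq ft
Value = Finished * price = 5405.0580 * 2.3690 = 12804.5823 $


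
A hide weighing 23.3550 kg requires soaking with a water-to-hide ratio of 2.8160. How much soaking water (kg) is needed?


Formula: Water = hide_weight * ratio
Substituting: Water = 23.3550 * 2.8160
Result: 65.7677 kg


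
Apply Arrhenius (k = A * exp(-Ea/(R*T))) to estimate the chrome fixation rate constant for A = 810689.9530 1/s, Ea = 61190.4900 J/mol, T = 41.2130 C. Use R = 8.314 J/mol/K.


T_K = T_C + 273.15 = 41.2130 + 273.15 = 314.3630 K
exponent = -Ea / (R * T_K) = -61190.4900 / (8.314 * 314.3630) = -23.4122
k = A * exp(exponent) = 810689.9530 * exp(-23.4122) = 5.5088e-05 1/s


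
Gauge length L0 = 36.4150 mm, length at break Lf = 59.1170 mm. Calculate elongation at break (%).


Formula: Elongation = (Lf - L0) / L0 * 100
Substituting: Elongation = (59.1170 - 36.4150) / 36.4150 * 100
Result: 62.3424 %


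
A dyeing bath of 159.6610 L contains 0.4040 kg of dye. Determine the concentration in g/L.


Formula: Conc = dye_mass(kg) / volume(L) * 1000
Substituting: Conc = 0.4040 / 159.6610 * 1000
Result: 2.5304 g/L


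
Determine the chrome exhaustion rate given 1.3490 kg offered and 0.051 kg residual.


Formula: Uptake = (offered - residual) / offered * 100
Substituting: Uptake = (1.3490 - 0.051) / 1.3490 * 100
Result: 96.2194 %


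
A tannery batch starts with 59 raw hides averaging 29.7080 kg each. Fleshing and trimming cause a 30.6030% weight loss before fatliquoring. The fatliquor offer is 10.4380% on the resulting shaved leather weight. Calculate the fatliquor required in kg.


Total_raw = N * avg_wt = 59 * 29.7080 = 1752.7720 kg
Substrate = Total_raw * (1 - loss/100) = 1752.7720 * (1 - 30.6030/100) = 1216.3712 kg
Fat = Substrate * pct / 100 = 1216.3712 * 10.4380 / 100 = 126.9648 kg


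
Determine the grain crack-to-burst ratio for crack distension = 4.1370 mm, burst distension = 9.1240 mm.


Formula: Ratio = crack / burst
Substituting: Ratio = 4.1370 / 9.1240
Result: 0.4534


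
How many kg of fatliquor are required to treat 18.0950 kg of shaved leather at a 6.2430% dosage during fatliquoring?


Formula: Fat = substrate * pct / 100
Substituting: Fat = 18.0950 * 6.2430 / 100
Result: 1.1297 kg


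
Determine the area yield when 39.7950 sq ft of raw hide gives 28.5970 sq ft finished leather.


Formula: Yield = finished / raw * 100
Substituting: Yield = 28.5970 / 39.7950 * 100
Result: 71.8608 %


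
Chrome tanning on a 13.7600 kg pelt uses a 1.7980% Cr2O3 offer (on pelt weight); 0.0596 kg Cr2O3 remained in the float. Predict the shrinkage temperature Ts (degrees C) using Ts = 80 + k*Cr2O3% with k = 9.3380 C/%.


Offered = pelt * offer_pct / 100 = 13.7600 * 1.7980 / 100 = 0.2474 kg
Uptake = offered - residual = 0.2474 - 0.0596 = 0.1878 kg
Cr2O3% on pelt = uptake / pelt * 100 = 0.1878 / 13.7600 * 100 = 1.3649 %
Ts = 80 + k * Cr2O3% = 80 + 9.3380 * 1.3649 = 92.7451 C


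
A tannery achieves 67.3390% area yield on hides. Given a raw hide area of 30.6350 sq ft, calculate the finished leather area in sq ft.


Formula: finished = raw * yield / 100
Substituting: finished = 30.6350 * 67.3390 / 100
Result: 20.6293 sq ft


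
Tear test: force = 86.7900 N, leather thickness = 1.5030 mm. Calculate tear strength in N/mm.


Formula: Tear strength = force / thickness
Substituting: Tear strength = 86.7900 / 1.5030
Result: 57.7445 N/mm


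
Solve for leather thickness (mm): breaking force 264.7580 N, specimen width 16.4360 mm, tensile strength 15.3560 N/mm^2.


Formula: t = F / (TS * w)
Substituting: t = 264.7580 / (15.3560 * 16.4360)
Result: 1.0490 mm


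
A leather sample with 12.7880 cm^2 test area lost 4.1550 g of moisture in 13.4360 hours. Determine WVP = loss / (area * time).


Formula: WVP = loss / (area * time)
Substituting: WVP = 4.1550 / (12.7880 * 13.4360)
Result: 0.0241823 g/(cm^2*hr)


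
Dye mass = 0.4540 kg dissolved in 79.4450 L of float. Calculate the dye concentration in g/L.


Formula: Conc = dye_mass(kg) / volume(L) * 1000
Substituting: Conc = 0.4540 / 79.4450 * 1000
Result: 5.7146 g/L


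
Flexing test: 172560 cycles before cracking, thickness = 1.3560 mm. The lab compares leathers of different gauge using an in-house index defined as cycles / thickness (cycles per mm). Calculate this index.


Formula: Index = cycles / thickness
Substituting: Index = 172560 / 1.3560
Result: 127256.6372 cycles/mm


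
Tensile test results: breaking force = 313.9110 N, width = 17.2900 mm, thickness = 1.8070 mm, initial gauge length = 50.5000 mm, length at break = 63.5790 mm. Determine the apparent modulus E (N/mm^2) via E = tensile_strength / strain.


TS = F / (w * t) = 313.9110 / (17.2900 * 1.8070) = 10.0474 N/mm^2
strain = (Lf - L0) / L0 = (63.5790 - 50.5000) / 50.5000 = 0.2590
E = TS / strain = 10.0474 / 0.2590 = 38.7945 N/mm^2


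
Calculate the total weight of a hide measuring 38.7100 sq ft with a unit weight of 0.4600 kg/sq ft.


Formula: Weight = area * weight_per_sqft
Substituting: Weight = 38.7100 * 0.4600
Result: 17.8066 kg


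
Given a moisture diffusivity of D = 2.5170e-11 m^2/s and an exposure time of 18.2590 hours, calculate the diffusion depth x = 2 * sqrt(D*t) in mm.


t = 18.2590 hr * 3600 = 65732.4000 s
D * t = 2.5170e-11 * 65732.4000 = 1.6545e-06
x = 2 * sqrt(D*t) = 2 * sqrt(1.6545e-06) = 0.00257254 m = 2.5725 mm


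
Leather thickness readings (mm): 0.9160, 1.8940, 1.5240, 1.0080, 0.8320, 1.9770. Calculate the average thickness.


Formula: Average = sum / n
Substituting: Average = 8.1510 / 6
Result: 1.3585 mm


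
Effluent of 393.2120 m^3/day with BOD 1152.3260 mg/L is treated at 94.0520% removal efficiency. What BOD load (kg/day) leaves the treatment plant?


Load_in = volume * conc / 1000 = 393.2120 * 1152.3260 / 1000 = 453.1084 kg/day
Removed = Load_in * eff / 100 = 453.1084 * 94.0520 / 100 = 426.1575 kg/day
Load_out = Load_in - Removed = 453.1084 - 426.1575 = 26.9509 kg/day


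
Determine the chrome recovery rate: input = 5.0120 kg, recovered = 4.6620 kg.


Formula: Recovery = recovered / input * 100
Substituting: Recovery = 4.6620 / 5.0120 * 100
Result: 93.0168 %


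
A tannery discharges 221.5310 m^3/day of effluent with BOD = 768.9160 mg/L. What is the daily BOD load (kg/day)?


Formula: BOD_load = volume * conc / 1000
Substituting: BOD_load = 221.5310 * 768.9160 / 1000
Result: 170.3387 kg/day


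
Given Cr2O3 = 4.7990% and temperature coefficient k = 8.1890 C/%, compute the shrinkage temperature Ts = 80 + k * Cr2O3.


Formula: Ts = 80 + k * Cr2O3
Substituting: Ts = 80 + 8.1890 * 4.7990
Result: 119.2990 C


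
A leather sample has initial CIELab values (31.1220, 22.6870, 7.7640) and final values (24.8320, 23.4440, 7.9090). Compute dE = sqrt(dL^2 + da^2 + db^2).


dL = -6.2900, da = 0.7570, db = 0.1450
dE = sqrt((-6.2900)^2 + 0.7570^2 + 0.1450^2) = 6.3370


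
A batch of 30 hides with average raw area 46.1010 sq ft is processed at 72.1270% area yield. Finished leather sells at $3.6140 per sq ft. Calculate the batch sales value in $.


Raw_total = N * avg_area = 30 * 46.1010 = 1383.0300 sq ft
Finished = Raw_total * yield / 100 = 1383.0300 * 72.1270 / 100 = 997.5380 sq ft
Value = Finished * price = 997.5380 * 3.6140 = 3605.1025 $


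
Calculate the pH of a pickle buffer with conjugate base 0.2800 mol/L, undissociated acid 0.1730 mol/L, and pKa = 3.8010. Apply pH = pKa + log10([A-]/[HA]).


ratio = [A-] / [HA] = 0.2800 / 0.1730 = 1.6185
log10(ratio) = 0.2091
pH = pKa + log10(ratio) = 3.8010 + 0.2091 = 4.0101


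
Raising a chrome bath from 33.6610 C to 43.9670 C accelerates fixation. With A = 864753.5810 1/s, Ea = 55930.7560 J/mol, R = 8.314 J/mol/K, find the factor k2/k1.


T1 = 33.6610 + 273.15 = 306.8110 K; T2 = 43.9670 + 273.15 = 317.1170 K
k1 = A * exp(-Ea/(R*T1)) = 864753.5810 * exp(-55930.7560/(8.314*306.8110)) = 2.5961e-04 1/s
k2 = A * exp(-Ea/(R*T2)) = 864753.5810 * exp(-55930.7560/(8.314*317.1170)) = 5.2942e-04 1/s
k2/k1 = 5.2942e-04 / 2.5961e-04 = 2.0393


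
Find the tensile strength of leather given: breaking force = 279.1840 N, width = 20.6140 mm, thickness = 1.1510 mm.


Formula: TS = force / (width * thickness)
Substituting: TS = 279.1840 / (20.6140 * 1.1510)
Result: 11.7667 N/mm^2


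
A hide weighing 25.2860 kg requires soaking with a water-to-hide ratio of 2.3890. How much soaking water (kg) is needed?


Formula: Water = hide_weight * ratio
Substituting: Water = 25.2860 * 2.3890
Result: 60.4083 kg


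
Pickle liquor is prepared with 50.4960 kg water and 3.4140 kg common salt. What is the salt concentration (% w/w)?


Formula: Conc = salt / (water + salt) * 100
Substituting: Conc = 3.4140 / (50.4960 + 3.4140) * 100
Result: 6.3328 %


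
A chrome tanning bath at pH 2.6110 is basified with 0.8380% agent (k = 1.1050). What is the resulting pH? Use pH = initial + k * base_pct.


Formula: pH_final = pH_initial + k * base_pct
Substituting: pH_final = 2.6110 + 1.1050 * 0.8380
Result: 3.5370


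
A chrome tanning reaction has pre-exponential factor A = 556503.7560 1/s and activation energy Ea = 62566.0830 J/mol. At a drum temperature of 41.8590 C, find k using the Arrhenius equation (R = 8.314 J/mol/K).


T_K = T_C + 273.15 = 41.8590 + 273.15 = 315.0090 K
exponent = -Ea / (R * T_K) = -62566.0830 / (8.314 * 315.0090) = -23.8894
k = A * exp(exponent) = 556503.7560 * exp(-23.8894) = 2.3465e-05 1/s


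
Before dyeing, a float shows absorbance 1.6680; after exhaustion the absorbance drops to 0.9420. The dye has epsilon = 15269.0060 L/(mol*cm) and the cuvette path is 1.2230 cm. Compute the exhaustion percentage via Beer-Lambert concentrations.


c_initial = A_i / (epsilon * l) = 1.6680 / (15269.0060 * 1.2230) = 8.9322e-05 mol/L
c_final = A_f / (epsilon * l) = 0.9420 / (15269.0060 * 1.2230) = 5.0444e-05 mol/L
Exhaustion = (c_initial - c_final) / c_initial * 100 = (8.9322e-05 - 5.0444e-05) / 8.9322e-05 * 100 = 43.5252 %


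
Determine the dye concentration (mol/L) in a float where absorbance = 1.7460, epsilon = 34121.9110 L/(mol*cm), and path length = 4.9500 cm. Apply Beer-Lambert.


Formula: c = A / (epsilon * l)
Substituting: c = 1.7460 / (34121.9110 * 4.9500)
Result: 1.0337e-05 mol/L


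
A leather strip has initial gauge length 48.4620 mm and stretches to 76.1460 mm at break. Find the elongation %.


Formula: Elongation = (Lf - L0) / L0 * 100
Substituting: Elongation = (76.1460 - 48.4620) / 48.4620 * 100
Result: 57.1252 %


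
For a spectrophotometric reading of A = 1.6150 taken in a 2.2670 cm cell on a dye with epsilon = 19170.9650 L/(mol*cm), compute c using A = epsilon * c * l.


Formula: c = A / (epsilon * l)
Substituting: c = 1.6150 / (19170.9650 * 2.2670)
Result: 3.7160e-05 mol/L


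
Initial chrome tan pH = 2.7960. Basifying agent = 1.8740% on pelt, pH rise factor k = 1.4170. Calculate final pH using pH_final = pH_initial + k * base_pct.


Formula: pH_final = pH_initial + k * base_pct
Substituting: pH_final = 2.7960 + 1.4170 * 1.8740
Result: 5.4515


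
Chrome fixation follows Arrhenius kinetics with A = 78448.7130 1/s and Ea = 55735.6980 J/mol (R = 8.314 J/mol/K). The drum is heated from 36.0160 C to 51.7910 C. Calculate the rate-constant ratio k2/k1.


T1 = 36.0160 + 273.15 = 309.1660 K; T2 = 51.7910 + 273.15 = 324.9410 K
k1 = A * exp(-Ea/(R*T1)) = 78448.7130 * exp(-55735.6980/(8.314*309.1660)) = 3.0027e-05 1/s
k2 = A * exp(-Ea/(R*T2)) = 78448.7130 * exp(-55735.6980/(8.314*324.9410)) = 8.6037e-05 1/s
k2/k1 = 8.6037e-05 / 3.0027e-05 = 2.8653


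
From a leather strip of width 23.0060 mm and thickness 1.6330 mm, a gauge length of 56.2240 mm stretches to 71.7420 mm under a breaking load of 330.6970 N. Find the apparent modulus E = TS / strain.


TS = F / (w * t) = 330.6970 / (23.0060 * 1.6330) = 8.8024 N/mm^2
strain = (Lf - L0) / L0 = (71.7420 - 56.2240) / 56.2240 = 0.2760
E = TS / strain = 8.8024 / 0.2760 = 31.8925 N/mm^2


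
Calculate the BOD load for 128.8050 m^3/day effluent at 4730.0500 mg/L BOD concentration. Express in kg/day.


Formula: BOD_load = volume * conc / 1000
Substituting: BOD_load = 128.8050 * 4730.0500 / 1000
Result: 609.2541 kg/day


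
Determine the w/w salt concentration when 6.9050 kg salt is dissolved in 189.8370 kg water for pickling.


Formula: Conc = salt / (water + salt) * 100
Substituting: Conc = 6.9050 / (189.8370 + 6.9050) * 100
Result: 3.5097 %


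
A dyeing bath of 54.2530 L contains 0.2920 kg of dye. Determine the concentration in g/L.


Formula: Conc = dye_mass(kg) / volume(L) * 1000
Substituting: Conc = 0.2920 / 54.2530 * 1000
Result: 5.3822 g/L


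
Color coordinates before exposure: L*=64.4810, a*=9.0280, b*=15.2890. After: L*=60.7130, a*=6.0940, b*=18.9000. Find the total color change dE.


dL = -3.7680, da = -2.9340, db = 3.6110
dE = sqrt((-3.7680)^2 + (-2.9340)^2 + 3.6110^2) = 5.9871


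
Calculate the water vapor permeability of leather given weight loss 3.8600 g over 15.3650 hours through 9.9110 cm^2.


Formula: WVP = loss / (area * time)
Substituting: WVP = 3.8600 / (9.9110 * 15.3650)
Result: 0.0253476 g/(cm^2*hr)


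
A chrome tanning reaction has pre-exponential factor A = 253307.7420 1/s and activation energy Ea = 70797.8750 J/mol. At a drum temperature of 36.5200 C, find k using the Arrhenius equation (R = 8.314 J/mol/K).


T_K = T_C + 273.15 = 36.5200 + 273.15 = 309.6700 K
exponent = -Ea / (R * T_K) = -70797.8750 / (8.314 * 309.6700) = -27.4986
k = A * exp(exponent) = 253307.7420 * exp(-27.4986) = 2.8916e-07 1/s


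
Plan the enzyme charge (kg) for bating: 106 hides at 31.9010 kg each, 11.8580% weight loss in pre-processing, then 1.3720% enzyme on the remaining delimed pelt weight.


Total_raw = N * avg_wt = 106 * 31.9010 = 3381.5060 kg
Substrate = Total_raw * (1 - loss/100) = 3381.5060 * (1 - 11.8580/100) = 2980.5270 kg
Enzyme = Substrate * pct / 100 = 2980.5270 * 1.3720 / 100 = 40.8928 kg


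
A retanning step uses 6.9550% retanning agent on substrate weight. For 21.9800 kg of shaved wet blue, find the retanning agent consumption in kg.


Formula: Retan = substrate * pct / 100
Substituting: Retan = 21.9800 * 6.9550 / 100
Result: 1.5287 kg


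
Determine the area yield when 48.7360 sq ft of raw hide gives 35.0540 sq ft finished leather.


Formula: Yield = finished / raw * 100
Substituting: Yield = 35.0540 / 48.7360 * 100
Result: 71.9263 %


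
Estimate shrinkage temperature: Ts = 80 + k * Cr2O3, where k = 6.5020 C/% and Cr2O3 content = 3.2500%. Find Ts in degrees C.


Formula: Ts = 80 + k * Cr2O3
Substituting: Ts = 80 + 6.5020 * 3.2500
Result: 101.1315 C


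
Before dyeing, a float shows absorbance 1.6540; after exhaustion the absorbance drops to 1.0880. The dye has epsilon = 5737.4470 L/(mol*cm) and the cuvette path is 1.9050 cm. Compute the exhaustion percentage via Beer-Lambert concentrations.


c_initial = A_i / (epsilon * l) = 1.6540 / (5737.4470 * 1.9050) = 1.5133e-04 mol/L
c_final = A_f / (epsilon * l) = 1.0880 / (5737.4470 * 1.9050) = 9.9544e-05 mol/L
Exhaustion = (c_initial - c_final) / c_initial * 100 = (1.5133e-04 - 9.9544e-05) / 1.5133e-04 * 100 = 34.2201 %


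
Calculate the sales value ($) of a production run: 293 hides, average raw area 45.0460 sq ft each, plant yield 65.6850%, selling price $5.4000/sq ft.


Raw_total = N * avg_area = 293 * 45.0460 = 13198.4780 sq ft
Finished = Raw_total * yield / 100 = 13198.4780 * 65.6850 / 100 = 8669.4203 sq ft
Value = Finished * price = 8669.4203 * 5.4000 = 46814.8695 $


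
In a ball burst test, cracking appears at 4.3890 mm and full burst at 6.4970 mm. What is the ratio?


Formula: Ratio = crack / burst
Substituting: Ratio = 4.3890 / 6.4970
Result: 0.6755


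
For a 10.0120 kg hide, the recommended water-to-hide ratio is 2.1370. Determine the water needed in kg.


Formula: Water = hide_weight * ratio
Substituting: Water = 10.0120 * 2.1370
Result: 21.3956 kg


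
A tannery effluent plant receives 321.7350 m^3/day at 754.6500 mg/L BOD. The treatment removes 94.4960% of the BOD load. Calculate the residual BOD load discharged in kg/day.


Load_in = volume * conc / 1000 = 321.7350 * 754.6500 / 1000 = 242.7973 kg/day
Removed = Load_in * eff / 100 = 242.7973 * 94.4960 / 100 = 229.4338 kg/day
Load_out = Load_in - Removed = 242.7973 - 229.4338 = 13.3636 kg/day


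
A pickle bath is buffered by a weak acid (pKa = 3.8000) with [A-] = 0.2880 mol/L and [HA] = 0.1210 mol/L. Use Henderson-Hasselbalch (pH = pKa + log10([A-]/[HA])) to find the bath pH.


ratio = [A-] / [HA] = 0.2880 / 0.1210 = 2.3802
log10(ratio) = 0.3766
pH = pKa + log10(ratio) = 3.8000 + 0.3766 = 4.1766


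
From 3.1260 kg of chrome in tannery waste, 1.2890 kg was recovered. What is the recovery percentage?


Formula: Recovery = recovered / input * 100
Substituting: Recovery = 1.2890 / 3.1260 * 100
Result: 41.2348 %


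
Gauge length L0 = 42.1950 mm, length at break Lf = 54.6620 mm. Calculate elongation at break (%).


Formula: Elongation = (Lf - L0) / L0 * 100
Substituting: Elongation = (54.6620 - 42.1950) / 42.1950 * 100
Result: 29.5462 %


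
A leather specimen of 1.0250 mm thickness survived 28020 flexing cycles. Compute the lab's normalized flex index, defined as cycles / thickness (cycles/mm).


Formula: Index = cycles / thickness
Substituting: Index = 28020 / 1.0250
Result: 27336.5854 cycles/mm


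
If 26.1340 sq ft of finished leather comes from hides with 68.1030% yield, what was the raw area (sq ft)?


Formula: raw = finished * 100 / yield
Substituting: raw = 26.1340 * 100 / 68.1030
Result: 38.3742 sq ft


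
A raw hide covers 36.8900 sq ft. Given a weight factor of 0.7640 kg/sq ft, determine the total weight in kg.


Formula: Weight = area * weight_per_sqft
Substituting: Weight = 36.8900 * 0.7640
Result: 28.1840 kg


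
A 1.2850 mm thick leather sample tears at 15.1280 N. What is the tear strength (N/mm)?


Formula: Tear strength = force / thickness
Substituting: Tear strength = 15.1280 / 1.2850
Result: 11.7728 N/mm


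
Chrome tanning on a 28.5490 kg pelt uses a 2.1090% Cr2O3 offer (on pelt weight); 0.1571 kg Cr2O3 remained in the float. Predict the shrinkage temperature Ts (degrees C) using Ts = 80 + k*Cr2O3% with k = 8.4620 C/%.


Offered = pelt * offer_pct / 100 = 28.5490 * 2.1090 / 100 = 0.6021 kg
Uptake = offered - residual = 0.6021 - 0.1571 = 0.4450 kg
Cr2O3% on pelt = uptake / pelt * 100 = 0.4450 / 28.5490 * 100 = 1.5587 %
Ts = 80 + k * Cr2O3% = 80 + 8.4620 * 1.5587 = 93.1899 C


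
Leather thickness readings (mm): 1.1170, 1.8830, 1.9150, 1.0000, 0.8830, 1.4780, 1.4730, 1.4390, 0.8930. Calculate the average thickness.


Formula: Average = sum / n
Substituting: Average = 12.0810 / 9
Result: 1.3423 mm


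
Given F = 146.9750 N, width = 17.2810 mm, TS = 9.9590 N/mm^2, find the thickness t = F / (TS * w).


Formula: t = F / (TS * w)
Substituting: t = 146.9750 / (9.9590 * 17.2810)
Result: 0.8540 mm


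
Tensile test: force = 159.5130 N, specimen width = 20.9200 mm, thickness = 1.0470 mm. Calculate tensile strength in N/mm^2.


Formula: TS = force / (width * thickness)
Substituting: TS = 159.5130 / (20.9200 * 1.0470)
Result: 7.2826 N/mm^2


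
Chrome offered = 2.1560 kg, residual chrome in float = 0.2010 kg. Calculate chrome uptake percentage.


Formula: Uptake = (offered - residual) / offered * 100
Substituting: Uptake = (2.1560 - 0.2010) / 2.1560 * 100
Result: 90.6772 %


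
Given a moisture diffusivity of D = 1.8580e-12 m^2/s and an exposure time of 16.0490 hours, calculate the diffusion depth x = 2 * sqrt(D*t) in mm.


t = 16.0490 hr * 3600 = 57776.4000 s
D * t = 1.8580e-12 * 57776.4000 = 1.0735e-07
x = 2 * sqrt(D*t) = 2 * sqrt(1.0735e-07) = 6.5528e-04 m = 0.6553 mm


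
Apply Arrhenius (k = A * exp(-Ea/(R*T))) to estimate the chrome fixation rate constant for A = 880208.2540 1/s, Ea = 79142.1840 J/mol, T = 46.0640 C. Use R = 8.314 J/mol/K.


T_K = T_C + 273.15 = 46.0640 + 273.15 = 319.2140 K
exponent = -Ea / (R * T_K) = -79142.1840 / (8.314 * 319.2140) = -29.8206
k = A * exp(exponent) = 880208.2540 * exp(-29.8206) = 9.8554e-08 1/s


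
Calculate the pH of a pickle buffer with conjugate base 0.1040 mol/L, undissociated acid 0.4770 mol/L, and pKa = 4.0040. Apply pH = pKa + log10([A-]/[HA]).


ratio = [A-] / [HA] = 0.1040 / 0.4770 = 0.2180
log10(ratio) = -0.6615
pH = pKa + log10(ratio) = 4.0040 - 0.6615 = 3.3425


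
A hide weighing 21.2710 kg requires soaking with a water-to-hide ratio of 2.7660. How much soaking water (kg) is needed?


Formula: Water = hide_weight * ratio
Substituting: Water = 21.2710 * 2.7660
Result: 58.8356 kg


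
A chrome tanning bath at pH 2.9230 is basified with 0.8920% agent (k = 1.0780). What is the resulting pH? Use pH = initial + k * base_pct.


Formula: pH_final = pH_initial + k * base_pct
Substituting: pH_final = 2.9230 + 1.0780 * 0.8920
Result: 3.8846


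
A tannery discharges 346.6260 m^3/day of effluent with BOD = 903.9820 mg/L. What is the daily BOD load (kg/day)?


Formula: BOD_load = volume * conc / 1000
Substituting: BOD_load = 346.6260 * 903.9820 / 1000
Result: 313.3437 kg/day


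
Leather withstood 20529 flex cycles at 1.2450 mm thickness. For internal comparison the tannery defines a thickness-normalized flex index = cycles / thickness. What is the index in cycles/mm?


Formula: Index = cycles / thickness
Substituting: Index = 20529 / 1.2450
Result: 16489.1566 cycles/mm


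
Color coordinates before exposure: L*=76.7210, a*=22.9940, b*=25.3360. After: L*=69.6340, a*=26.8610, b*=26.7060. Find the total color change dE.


dL = -7.0870, da = 3.8670, db = 1.3700
dE = sqrt((-7.0870)^2 + 3.8670^2 + 1.3700^2) = 8.1888


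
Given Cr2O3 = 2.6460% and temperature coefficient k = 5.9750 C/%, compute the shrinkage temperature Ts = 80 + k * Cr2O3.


Formula: Ts = 80 + k * Cr2O3
Substituting: Ts = 80 + 5.9750 * 2.6460
Result: 95.8098 C


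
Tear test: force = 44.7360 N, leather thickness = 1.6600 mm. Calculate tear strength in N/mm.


Formula: Tear strength = force / thickness
Substituting: Tear strength = 44.7360 / 1.6600
Result: 26.9494 N/mm


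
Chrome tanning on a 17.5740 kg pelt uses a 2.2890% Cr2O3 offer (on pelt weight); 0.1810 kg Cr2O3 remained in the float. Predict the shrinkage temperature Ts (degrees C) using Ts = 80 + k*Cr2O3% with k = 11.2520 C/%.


Offered = pelt * offer_pct / 100 = 17.5740 * 2.2890 / 100 = 0.4023 kg
Uptake = offered - residual = 0.4023 - 0.1810 = 0.2213 kg
Cr2O3% on pelt = uptake / pelt * 100 = 0.2213 / 17.5740 * 100 = 1.2591 %
Ts = 80 + k * Cr2O3% = 80 + 11.2520 * 1.2591 = 94.1670 C


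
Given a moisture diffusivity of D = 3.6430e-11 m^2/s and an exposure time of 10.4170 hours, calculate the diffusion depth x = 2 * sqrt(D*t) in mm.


t = 10.4170 hr * 3600 = 37501.2000 s
D * t = 3.6430e-11 * 37501.2000 = 1.3662e-06
x = 2 * sqrt(D*t) = 2 * sqrt(1.3662e-06) = 0.00233766 m = 2.3377 mm


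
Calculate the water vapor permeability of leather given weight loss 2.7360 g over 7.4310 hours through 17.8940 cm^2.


Formula: WVP = loss / (area * time)
Substituting: WVP = 2.7360 / (17.8940 * 7.4310)
Result: 0.020576 g/(cm^2*hr)


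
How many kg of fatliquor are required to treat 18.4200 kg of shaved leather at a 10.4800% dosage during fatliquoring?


Formula: Fat = substrate * pct / 100
Substituting: Fat = 18.4200 * 10.4800 / 100
Result: 1.9304 kg


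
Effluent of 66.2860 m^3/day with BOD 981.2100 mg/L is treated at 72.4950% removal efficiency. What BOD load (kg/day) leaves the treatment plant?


Load_in = volume * conc / 1000 = 66.2860 * 981.2100 / 1000 = 65.0405 kg/day
Removed = Load_in * eff / 100 = 65.0405 * 72.4950 / 100 = 47.1511 kg/day
Load_out = Load_in - Removed = 65.0405 - 47.1511 = 17.8894 kg/day


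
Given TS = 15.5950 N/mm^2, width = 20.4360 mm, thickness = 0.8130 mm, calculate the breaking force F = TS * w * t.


Formula: F = TS * w * t
Substituting: F = 15.5950 * 20.4360 * 0.8130
Result: 259.1026 N


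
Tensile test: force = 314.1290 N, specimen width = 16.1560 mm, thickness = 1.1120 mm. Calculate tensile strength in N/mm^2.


Formula: TS = force / (width * thickness)
Substituting: TS = 314.1290 / (16.1560 * 1.1120)
Result: 17.4852 N/mm^2


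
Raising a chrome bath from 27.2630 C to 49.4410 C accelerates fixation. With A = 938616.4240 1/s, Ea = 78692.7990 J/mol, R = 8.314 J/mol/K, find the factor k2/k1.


T1 = 27.2630 + 273.15 = 300.4130 K; T2 = 49.4410 + 273.15 = 322.5910 K
k1 = A * exp(-Ea/(R*T1)) = 938616.4240 * exp(-78692.7990/(8.314*300.4130)) = 1.9462e-08 1/s
k2 = A * exp(-Ea/(R*T2)) = 938616.4240 * exp(-78692.7990/(8.314*322.5910)) = 1.6979e-07 1/s
k2/k1 = 1.6979e-07 / 1.9462e-08 = 8.7241


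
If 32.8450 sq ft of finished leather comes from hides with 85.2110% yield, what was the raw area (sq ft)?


Formula: raw = finished * 100 / yield
Substituting: raw = 32.8450 * 100 / 85.2110
Result: 38.5455 sq ft


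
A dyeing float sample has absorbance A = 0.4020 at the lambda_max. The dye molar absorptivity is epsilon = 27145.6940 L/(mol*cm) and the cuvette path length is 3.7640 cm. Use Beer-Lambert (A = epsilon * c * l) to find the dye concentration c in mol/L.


Formula: c = A / (epsilon * l)
Substituting: c = 0.4020 / (27145.6940 * 3.7640)
Result: 3.9344e-06 mol/L


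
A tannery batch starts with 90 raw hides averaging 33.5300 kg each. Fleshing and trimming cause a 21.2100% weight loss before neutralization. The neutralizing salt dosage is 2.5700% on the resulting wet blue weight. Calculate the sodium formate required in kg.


Total_raw = N * avg_wt = 90 * 33.5300 = 3017.7000 kg
Substrate = Total_raw * (1 - loss/100) = 3017.7000 * (1 - 21.2100/100) = 2377.6458 kg
Neutralizer = Substrate * pct / 100 = 2377.6458 * 2.5700 / 100 = 61.1055 kg


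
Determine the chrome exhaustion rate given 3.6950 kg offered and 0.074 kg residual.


Formula: Uptake = (offered - residual) / offered * 100
Substituting: Uptake = (3.6950 - 0.074) / 3.6950 * 100
Result: 97.9973 %


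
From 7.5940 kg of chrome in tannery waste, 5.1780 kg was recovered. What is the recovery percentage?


Formula: Recovery = recovered / input * 100
Substituting: Recovery = 5.1780 / 7.5940 * 100
Result: 68.1854 %


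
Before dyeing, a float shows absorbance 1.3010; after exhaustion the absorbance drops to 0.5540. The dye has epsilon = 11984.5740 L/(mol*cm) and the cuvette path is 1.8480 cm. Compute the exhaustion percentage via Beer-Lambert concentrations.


c_initial = A_i / (epsilon * l) = 1.3010 / (11984.5740 * 1.8480) = 5.8743e-05 mol/L
c_final = A_f / (epsilon * l) = 0.5540 / (11984.5740 * 1.8480) = 2.5014e-05 mol/L
Exhaustion = (c_initial - c_final) / c_initial * 100 = (5.8743e-05 - 2.5014e-05) / 5.8743e-05 * 100 = 57.4174 %


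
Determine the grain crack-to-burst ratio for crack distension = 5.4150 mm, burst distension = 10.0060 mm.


Formula: Ratio = crack / burst
Substituting: Ratio = 5.4150 / 10.0060
Result: 0.5412


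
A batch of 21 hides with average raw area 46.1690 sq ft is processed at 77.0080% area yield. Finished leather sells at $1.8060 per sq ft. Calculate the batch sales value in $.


Raw_total = N * avg_area = 21 * 46.1690 = 969.5490 sq ft
Finished = Raw_total * yield / 100 = 969.5490 * 77.0080 / 100 = 746.6303 sq ft
Value = Finished * price = 746.6303 * 1.8060 = 1348.4143 $


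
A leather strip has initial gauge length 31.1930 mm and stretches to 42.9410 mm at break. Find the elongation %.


Formula: Elongation = (Lf - L0) / L0 * 100
Substituting: Elongation = (42.9410 - 31.1930) / 31.1930 * 100
Result: 37.6623 %


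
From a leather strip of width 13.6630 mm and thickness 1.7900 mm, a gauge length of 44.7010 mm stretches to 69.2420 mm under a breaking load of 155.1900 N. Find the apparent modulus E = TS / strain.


TS = F / (w * t) = 155.1900 / (13.6630 * 1.7900) = 6.3455 N/mm^2
strain = (Lf - L0) / L0 = (69.2420 - 44.7010) / 44.7010 = 0.5490
E = TS / strain = 6.3455 / 0.5490 = 11.5582 N/mm^2


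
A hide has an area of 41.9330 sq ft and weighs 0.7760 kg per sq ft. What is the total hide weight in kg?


Formula: Weight = area * weight_per_sqft
Substituting: Weight = 41.9330 * 0.7760
Result: 32.5400 kg


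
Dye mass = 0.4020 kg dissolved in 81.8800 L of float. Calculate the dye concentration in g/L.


Formula: Conc = dye_mass(kg) / volume(L) * 1000
Substituting: Conc = 0.4020 / 81.8800 * 1000
Result: 4.9096 g/L


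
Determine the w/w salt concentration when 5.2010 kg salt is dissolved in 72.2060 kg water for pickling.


Formula: Conc = salt / (water + salt) * 100
Substituting: Conc = 5.2010 / (72.2060 + 5.2010) * 100
Result: 6.7190 %


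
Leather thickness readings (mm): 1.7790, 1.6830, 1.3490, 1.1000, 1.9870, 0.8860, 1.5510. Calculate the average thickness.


Formula: Average = sum / n
Substituting: Average = 10.3350 / 7
Result: 1.4764 mm


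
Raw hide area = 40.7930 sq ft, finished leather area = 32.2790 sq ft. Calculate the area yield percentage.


Formula: Yield = finished / raw * 100
Substituting: Yield = 32.2790 / 40.7930 * 100
Result: 79.1288 %


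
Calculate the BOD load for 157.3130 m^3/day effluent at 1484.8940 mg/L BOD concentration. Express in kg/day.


Formula: BOD_load = volume * conc / 1000
Substituting: BOD_load = 157.3130 * 1484.8940 / 1000
Result: 233.5931 kg/day


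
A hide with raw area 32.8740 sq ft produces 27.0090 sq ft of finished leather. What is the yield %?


Formula: Yield = finished / raw * 100
Substituting: Yield = 27.0090 / 32.8740 * 100
Result: 82.1592 %
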